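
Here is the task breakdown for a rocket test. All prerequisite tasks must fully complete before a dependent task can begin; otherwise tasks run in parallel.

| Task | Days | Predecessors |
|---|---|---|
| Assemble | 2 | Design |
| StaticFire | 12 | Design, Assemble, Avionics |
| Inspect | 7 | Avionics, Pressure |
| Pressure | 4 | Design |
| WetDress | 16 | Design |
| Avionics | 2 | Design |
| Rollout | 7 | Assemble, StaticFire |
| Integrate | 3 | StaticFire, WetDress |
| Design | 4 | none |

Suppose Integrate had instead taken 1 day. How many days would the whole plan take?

Critical path before the change: Design→Avionics→StaticFire→Rollout = 4+2+12+7 = 25 giving 25 days.
The longest path through Integrate is only 23 days, so Integrate has float 2.
No other chain overtakes it, so the finish is 25 days.

25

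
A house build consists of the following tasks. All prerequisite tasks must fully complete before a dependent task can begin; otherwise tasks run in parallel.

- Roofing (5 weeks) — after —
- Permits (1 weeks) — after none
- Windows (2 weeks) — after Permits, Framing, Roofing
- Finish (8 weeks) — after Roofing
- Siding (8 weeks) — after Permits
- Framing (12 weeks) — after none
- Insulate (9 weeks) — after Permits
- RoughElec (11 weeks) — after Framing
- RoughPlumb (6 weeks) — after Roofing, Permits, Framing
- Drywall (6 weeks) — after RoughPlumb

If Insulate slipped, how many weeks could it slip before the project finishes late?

Framing→RoughPlumb→Drywall = 12+6+6 = 24 sets the makespan at 24 weeks.
Longest path through Insulate: 10 weeks (earliest finish 10, latest finish 24).
So Insulate can slip 24 − 10 = 14 weeks.

14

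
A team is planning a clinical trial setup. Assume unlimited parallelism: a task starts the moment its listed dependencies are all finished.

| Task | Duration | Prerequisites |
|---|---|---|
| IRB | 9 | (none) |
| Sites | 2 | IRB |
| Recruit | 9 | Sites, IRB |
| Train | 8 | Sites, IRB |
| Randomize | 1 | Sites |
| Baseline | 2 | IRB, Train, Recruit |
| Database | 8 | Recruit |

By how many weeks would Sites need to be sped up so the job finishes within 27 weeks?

Current finish: 28 weeks; target: 27.
Sites is on every critical path, so each week cut from Sites cuts the finish by one (this holds down to a finish of 27).
Need 28 − 27 = 1 week off Sites → Sites becomes 1 week, finish becomes 27.

1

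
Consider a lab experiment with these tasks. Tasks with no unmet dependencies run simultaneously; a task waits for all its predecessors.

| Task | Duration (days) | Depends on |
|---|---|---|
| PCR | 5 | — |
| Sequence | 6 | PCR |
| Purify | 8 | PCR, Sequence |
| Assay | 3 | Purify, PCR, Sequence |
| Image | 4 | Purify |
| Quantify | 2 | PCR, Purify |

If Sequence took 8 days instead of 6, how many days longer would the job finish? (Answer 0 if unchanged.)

2

Critical path before the change: PCR→Sequence→Purify→Image = 5+6+8+4 = 23 giving 23 days.
Since Sequence is critical, the +2 change carries straight to that chain (now 25 days).
No other chain overtakes it, so the finish is 25 days.
Change in finish: 25 − 23 = +2 days.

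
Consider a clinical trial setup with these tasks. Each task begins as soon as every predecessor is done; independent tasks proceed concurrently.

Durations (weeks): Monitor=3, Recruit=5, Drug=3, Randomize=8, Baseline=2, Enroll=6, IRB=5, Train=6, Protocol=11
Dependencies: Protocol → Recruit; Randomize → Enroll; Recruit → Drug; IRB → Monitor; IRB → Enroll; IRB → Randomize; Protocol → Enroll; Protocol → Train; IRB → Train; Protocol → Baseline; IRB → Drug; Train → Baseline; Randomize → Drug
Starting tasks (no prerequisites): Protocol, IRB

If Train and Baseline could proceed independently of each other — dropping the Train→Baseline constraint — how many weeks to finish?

19

With the dependency in place, Protocol→Recruit→Drug = 11+5+3 = 19 sets the finish at 19 weeks.
Without Train→Baseline, Baseline's earliest start moves from 17 to 11.
The longest chain is now Protocol→Recruit→Drug = 11+5+3 = 19, so the project takes 19 weeks.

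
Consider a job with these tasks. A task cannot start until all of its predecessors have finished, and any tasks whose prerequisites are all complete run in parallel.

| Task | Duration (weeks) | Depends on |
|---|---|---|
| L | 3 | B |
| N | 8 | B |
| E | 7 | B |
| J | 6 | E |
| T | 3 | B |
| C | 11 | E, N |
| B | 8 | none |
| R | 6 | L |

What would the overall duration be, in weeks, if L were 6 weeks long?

Actual critical path: B→N→C = 8+8+11 = 27 ⇒ 27 weeks.
L is off the critical path — its longest chain is 17 weeks, giving 10 of slack.
No other chain overtakes it, so the finish is 27 weeks.

27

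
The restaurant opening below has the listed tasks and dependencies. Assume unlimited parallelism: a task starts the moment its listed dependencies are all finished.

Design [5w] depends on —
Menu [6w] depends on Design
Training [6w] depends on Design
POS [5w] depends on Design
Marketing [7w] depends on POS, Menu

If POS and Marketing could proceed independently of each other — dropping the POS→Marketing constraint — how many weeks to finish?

18

With the dependency in place, Design→Menu→Marketing = 5+6+7 = 18 sets the finish at 18 weeks.
Dropping POS→Marketing doesn't change Marketing's earliest start (11); another predecessor still binds.
New critical path: Design→Menu→Marketing = 5+6+7 = 18 ⇒ 18 weeks.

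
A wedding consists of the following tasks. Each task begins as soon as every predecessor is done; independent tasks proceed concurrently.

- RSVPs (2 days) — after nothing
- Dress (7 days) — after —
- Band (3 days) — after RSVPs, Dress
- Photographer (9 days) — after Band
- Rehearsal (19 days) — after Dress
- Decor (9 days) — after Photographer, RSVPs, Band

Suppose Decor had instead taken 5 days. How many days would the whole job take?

26

The binding path is Dress→Band→Photographer→Decor = 7+3+9+9 = 28; finish at 28 days.
Decor is on the critical path; changing it to 5 makes that path 24 days.
Now Dress→Rehearsal = 7+19 = 26 is longest, so the finish becomes 26 days.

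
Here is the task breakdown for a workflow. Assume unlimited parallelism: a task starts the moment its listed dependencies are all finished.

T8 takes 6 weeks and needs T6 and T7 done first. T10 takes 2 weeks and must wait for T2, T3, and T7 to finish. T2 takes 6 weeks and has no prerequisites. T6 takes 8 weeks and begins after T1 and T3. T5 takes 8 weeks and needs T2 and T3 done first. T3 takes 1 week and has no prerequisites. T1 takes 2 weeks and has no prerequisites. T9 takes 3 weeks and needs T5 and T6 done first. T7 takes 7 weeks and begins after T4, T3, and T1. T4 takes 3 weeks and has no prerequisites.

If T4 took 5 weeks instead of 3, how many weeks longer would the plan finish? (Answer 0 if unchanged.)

1

Critical path before the change: T2→T5→T9 = 6+8+3 = 17 giving 17 weeks.
T4 is off the critical path — its longest chain is 16 weeks, giving 1 of slack.
Now T4→T7→T8 = 5+7+6 = 18 is longest, so the finish becomes 18 weeks.
Change in finish: 18 − 17 = +1 weeks.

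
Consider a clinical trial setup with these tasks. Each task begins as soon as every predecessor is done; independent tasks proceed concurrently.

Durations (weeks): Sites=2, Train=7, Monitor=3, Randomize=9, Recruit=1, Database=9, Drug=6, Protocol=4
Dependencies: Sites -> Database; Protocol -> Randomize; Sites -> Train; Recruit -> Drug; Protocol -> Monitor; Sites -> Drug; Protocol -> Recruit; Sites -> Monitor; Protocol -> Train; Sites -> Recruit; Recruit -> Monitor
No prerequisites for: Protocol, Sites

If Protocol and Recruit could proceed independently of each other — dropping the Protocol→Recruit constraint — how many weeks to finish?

13

With the dependency in place, Protocol→Randomize = 4+9 = 13 sets the finish at 13 weeks.
Without Protocol→Recruit, Recruit's earliest start moves from 4 to 2.
The longest chain is now Protocol→Randomize = 4+9 = 13, so the project takes 13 weeks.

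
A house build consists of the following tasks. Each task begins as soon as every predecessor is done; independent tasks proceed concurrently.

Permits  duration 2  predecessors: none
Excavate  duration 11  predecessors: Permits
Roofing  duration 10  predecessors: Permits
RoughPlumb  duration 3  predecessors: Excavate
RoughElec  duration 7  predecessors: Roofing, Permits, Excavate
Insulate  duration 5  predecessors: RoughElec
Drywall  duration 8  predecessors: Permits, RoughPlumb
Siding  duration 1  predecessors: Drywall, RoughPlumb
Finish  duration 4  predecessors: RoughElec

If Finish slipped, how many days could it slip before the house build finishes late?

The longest chain is Permits→Excavate→RoughPlumb→Drywall→Siding = 2+11+3+8+1 = 25; overall finish 25 days.
Finish finishes as early as 24 and must finish by 25.
Float = 25 − 24 = 1.

1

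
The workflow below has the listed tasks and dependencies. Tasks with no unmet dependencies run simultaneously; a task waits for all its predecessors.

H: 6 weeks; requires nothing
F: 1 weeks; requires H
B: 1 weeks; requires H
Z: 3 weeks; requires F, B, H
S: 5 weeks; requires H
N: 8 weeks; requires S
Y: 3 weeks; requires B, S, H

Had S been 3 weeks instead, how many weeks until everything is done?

Actual critical path: H→S→N = 6+5+8 = 19 ⇒ 19 weeks.
Since S is critical, the -2 change carries straight to that chain (now 17 weeks).
No other chain overtakes it, so the finish is 17 weeks.

17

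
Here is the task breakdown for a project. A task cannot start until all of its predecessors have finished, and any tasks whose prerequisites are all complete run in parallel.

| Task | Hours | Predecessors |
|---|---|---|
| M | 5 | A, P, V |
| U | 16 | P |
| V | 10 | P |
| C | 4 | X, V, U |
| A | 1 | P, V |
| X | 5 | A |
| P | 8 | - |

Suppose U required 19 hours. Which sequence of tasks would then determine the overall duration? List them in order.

P, U, C

The binding path is P→U→C = 8+16+4 = 28; finish at 28 hours.
U lies on that path, so at 19 hours the path becomes 31 hours.
The critical path is still P→U→C; finish is now 31 hours.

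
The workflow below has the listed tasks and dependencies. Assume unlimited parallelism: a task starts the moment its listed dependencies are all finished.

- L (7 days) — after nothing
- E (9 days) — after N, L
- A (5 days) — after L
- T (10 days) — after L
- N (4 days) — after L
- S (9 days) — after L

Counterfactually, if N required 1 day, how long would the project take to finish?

Critical path before the change: L→N→E = 7+4+9 = 20 giving 20 days.
N lies on that path, so at 1 day the path becomes 17 days.
The critical path is still L→N→E; finish is now 17 days.

17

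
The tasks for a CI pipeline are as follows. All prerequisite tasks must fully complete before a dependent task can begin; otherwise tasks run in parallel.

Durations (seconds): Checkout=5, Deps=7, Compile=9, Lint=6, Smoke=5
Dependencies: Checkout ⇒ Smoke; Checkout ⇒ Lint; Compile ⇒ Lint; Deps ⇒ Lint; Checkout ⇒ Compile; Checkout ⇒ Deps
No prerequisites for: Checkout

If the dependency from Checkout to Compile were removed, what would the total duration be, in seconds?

Before: longest chain Checkout→Compile→Lint = 5+9+6 = 20, finish 20.
Without Checkout→Compile, Compile's earliest start moves from 5 to 0.
New critical path: Checkout→Deps→Lint = 5+7+6 = 18 ⇒ 18 seconds.

18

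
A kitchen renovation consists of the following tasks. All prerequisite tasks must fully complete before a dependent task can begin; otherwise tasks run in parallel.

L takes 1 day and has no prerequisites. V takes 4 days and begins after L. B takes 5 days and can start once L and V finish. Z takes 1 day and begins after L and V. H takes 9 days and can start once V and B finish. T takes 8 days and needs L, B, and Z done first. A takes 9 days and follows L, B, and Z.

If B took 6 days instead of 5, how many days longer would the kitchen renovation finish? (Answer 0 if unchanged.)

1

As given, the longest chain is L→V→B→H = 1+4+5+9 = 19, so the finish is 19 days.
B lies on that path, so at 6 days the path becomes 20 days.
That remains the longest chain; total 20 days.
Change in finish: 20 − 19 = +1 days.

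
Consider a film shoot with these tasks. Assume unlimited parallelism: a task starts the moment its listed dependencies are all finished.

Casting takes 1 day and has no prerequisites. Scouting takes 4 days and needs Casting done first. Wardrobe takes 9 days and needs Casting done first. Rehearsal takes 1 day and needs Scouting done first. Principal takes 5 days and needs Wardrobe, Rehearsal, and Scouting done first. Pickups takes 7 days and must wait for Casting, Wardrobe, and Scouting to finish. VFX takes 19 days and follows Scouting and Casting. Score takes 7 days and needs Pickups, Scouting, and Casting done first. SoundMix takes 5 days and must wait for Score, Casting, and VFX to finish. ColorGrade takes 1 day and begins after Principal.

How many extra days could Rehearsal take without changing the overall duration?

Critical path: Casting→Scouting→VFX→SoundMix = 1+4+19+5 = 29, so the finish is 29 days.
Rehearsal finishes as early as 6 and must finish by 23.
So Rehearsal can slip 23 − 6 = 17 days.

17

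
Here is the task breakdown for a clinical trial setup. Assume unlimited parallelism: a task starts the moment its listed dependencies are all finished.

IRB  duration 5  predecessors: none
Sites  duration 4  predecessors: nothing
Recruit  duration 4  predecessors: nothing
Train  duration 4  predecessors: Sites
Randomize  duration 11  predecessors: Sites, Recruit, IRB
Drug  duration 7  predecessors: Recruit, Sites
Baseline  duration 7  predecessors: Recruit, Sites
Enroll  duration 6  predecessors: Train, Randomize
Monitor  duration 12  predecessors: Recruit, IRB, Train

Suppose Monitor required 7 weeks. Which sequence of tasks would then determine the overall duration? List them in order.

IRB, Randomize, Enroll

Baseline: IRB→Randomize→Enroll = 5+11+6 = 22 → 22 weeks.
The longest path through Monitor is only 20 weeks, so Monitor has float 2.
No other chain overtakes it, so the finish is 22 weeks.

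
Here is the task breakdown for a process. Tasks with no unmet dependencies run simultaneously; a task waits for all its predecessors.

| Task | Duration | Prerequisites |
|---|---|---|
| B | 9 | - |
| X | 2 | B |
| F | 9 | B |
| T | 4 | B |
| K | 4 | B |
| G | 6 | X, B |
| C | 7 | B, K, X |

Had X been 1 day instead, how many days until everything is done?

Critical path before the change: B→K→C = 9+4+7 = 20 giving 20 days.
X is off the critical path — its longest chain is 18 days, giving 2 of slack.
The critical path is still B→K→C; finish is now 20 days.

20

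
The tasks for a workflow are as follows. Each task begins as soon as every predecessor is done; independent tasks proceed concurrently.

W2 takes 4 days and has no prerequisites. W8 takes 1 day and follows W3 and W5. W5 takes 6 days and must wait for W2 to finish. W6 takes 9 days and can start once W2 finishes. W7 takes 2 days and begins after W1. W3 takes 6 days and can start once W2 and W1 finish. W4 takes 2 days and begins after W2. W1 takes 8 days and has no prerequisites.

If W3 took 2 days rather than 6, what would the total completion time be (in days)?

13

Critical path before the change: W1→W3→W8 = 8+6+1 = 15 giving 15 days.
Since W3 is critical, the -4 change carries straight to that chain (now 11 days).
Now W2→W6 = 4+9 = 13 is longest, so the finish becomes 13 days.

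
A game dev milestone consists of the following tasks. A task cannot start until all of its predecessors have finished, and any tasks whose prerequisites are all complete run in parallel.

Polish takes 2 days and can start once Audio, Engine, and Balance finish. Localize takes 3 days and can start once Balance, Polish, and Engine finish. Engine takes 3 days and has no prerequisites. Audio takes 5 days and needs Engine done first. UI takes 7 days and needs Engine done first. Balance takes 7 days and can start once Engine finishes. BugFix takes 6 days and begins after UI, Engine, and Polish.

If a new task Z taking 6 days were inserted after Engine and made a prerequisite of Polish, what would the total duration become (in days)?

Originally the job takes 18 days.
With Z inserted, Polish now waits for max(Audio, Engine, Balance, Z).
New critical path: Engine→Balance→Polish→BugFix = 3+7+2+6 = 18 ⇒ 18 days.

18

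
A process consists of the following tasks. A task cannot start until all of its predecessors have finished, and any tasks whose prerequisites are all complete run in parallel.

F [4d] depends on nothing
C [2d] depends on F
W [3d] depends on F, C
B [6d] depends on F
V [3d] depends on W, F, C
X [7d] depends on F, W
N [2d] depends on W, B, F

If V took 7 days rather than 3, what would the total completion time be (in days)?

16

Actual critical path: F→C→W→X = 4+2+3+7 = 16 ⇒ 16 days.
V has 4 days of float (longest path through it is 12).
New critical path: F→C→W→V = 4+2+3+7 = 16 ⇒ 16 days.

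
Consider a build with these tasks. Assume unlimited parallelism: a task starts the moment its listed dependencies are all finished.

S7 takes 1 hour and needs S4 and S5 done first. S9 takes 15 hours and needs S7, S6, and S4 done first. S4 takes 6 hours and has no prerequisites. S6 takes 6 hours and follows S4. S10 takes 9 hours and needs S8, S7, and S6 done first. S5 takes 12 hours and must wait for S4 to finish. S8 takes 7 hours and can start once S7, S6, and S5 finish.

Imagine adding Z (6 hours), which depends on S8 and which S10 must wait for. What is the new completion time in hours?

Originally the schedule takes 35 hours.
With Z inserted, S10 now waits for max(S8, S7, S6, Z).
New critical path: S4→S5→S7→S8→Z→S10 = 6+12+1+7+6+9 = 41 ⇒ 41 hours.

41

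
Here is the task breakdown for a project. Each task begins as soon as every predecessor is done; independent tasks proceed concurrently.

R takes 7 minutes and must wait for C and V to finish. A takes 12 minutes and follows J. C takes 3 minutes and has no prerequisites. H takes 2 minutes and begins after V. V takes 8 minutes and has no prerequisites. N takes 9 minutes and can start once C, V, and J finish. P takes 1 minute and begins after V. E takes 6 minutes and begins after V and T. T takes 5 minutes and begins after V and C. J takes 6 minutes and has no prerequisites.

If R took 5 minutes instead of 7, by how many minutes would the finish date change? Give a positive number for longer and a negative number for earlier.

0

Actual critical path: V→T→E = 8+5+6 = 19 ⇒ 19 minutes.
R is off the critical path — its longest chain is 15 minutes, giving 4 of slack.
That remains the longest chain; total 19 minutes.
Change in finish: 19 − 19 = +0 minutes.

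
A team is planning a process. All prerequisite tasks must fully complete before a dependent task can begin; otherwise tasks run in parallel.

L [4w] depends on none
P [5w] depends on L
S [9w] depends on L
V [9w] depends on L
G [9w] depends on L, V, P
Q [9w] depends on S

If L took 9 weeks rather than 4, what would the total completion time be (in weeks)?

Actual critical path: L→S→Q = 4+9+9 = 22 ⇒ 22 weeks.
L is on the critical path; changing it to 9 makes that path 27 weeks.
No other chain overtakes it, so the finish is 27 weeks.

27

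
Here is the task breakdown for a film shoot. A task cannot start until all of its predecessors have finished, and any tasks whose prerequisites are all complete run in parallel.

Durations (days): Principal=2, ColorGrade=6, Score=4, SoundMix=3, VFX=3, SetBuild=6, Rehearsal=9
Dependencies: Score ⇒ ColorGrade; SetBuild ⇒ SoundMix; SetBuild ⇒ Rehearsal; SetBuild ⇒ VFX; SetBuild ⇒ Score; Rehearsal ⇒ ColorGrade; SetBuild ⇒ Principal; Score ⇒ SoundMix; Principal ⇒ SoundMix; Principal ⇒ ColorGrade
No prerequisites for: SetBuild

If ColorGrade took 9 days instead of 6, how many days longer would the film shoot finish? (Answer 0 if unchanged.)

As given, the longest chain is SetBuild→Rehearsal→ColorGrade = 6+9+6 = 21, so the finish is 21 days.
ColorGrade is on the critical path; changing it to 9 makes that path 24 days.
The critical path is still SetBuild→Rehearsal→ColorGrade; finish is now 24 days.
Change in finish: 24 − 21 = +3 days.

3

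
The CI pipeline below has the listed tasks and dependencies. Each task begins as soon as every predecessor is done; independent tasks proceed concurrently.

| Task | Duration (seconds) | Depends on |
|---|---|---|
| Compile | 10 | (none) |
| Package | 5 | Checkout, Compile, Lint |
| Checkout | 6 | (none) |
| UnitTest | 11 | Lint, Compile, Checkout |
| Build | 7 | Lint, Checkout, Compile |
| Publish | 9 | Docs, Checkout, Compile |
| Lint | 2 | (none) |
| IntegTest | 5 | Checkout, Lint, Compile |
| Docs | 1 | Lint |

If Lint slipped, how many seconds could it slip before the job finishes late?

Compile→UnitTest = 10+11 = 21 sets the makespan at 21 seconds.
Lint finishes as early as 2 and must finish by 10.
So Lint can slip 10 − 2 = 8 seconds.

8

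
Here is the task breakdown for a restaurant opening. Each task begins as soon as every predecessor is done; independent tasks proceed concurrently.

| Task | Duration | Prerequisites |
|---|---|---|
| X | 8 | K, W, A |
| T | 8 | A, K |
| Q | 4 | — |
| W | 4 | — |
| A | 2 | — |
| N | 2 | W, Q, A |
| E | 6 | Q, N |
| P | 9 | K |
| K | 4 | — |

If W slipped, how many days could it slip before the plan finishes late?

K→P = 4+9 = 13 sets the makespan at 13 days.
Longest path through W: 12 days (earliest finish 4, latest finish 5).
So W can slip 5 − 4 = 1 day.

1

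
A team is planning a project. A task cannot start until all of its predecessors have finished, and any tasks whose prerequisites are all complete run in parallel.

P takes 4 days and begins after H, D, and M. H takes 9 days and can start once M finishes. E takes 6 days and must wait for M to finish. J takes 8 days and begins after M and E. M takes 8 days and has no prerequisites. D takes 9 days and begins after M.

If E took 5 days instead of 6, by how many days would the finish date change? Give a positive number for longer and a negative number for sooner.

-1

Baseline: M→E→J = 8+6+8 = 22 → 22 days.
E lies on that path, so at 5 days the path becomes 21 days.
No other chain overtakes it, so the finish is 21 days.
Change in finish: 21 − 22 = -1 days.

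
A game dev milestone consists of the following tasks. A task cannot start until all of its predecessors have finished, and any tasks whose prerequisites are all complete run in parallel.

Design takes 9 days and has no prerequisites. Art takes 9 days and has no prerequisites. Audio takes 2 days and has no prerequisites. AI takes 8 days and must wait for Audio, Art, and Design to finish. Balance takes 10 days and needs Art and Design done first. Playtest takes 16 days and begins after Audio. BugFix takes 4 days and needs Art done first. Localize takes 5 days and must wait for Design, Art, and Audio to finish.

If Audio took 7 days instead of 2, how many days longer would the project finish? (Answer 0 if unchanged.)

4

The binding path is Design→Balance = 9+10 = 19; finish at 19 days.
Audio is off the critical path — its longest chain is 18 days, giving 1 of slack.
The binding chain switches to Audio→Playtest = 7+16 = 23; finish 23 days.
Change in finish: 23 − 19 = +4 days.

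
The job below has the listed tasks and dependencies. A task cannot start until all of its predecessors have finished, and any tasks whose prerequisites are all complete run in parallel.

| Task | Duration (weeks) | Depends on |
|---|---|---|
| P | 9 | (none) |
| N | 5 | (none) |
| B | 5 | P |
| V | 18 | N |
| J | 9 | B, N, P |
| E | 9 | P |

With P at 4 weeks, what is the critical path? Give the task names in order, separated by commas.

N, V

Baseline: P→B→J = 9+5+9 = 23 → 23 weeks.
P is on the critical path; changing it to 4 makes that path 18 weeks.
The binding chain switches to N→V = 5+18 = 23; finish 23 weeks.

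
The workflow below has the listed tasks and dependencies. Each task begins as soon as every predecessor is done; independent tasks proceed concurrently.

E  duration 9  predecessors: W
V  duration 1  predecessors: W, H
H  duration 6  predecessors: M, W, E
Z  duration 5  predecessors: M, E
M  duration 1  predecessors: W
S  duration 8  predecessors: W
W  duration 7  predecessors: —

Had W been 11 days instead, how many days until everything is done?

27

Baseline: W→E→H→V = 7+9+6+1 = 23 → 23 days.
Since W is critical, the +4 change carries straight to that chain (now 27 days).
The critical path is still W→E→H→V; finish is now 27 days.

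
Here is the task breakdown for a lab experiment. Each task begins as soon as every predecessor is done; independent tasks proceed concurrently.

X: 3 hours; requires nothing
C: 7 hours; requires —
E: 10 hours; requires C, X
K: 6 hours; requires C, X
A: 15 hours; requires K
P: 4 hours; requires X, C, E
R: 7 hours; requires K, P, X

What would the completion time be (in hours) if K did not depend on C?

Before: longest chain C→E→P→R = 7+10+4+7 = 28, finish 28.
Without C→K, K's earliest start moves from 7 to 3.
The longest chain is now C→E→P→R = 7+10+4+7 = 28, so the schedule takes 28 hours.

28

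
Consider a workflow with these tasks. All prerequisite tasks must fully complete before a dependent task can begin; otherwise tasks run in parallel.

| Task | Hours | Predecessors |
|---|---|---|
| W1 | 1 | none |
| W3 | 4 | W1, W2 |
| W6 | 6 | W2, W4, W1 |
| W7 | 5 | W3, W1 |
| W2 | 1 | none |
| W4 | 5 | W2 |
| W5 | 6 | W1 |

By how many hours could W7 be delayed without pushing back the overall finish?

2

Critical path: W2→W4→W6 = 1+5+6 = 12, so the finish is 12 hours.
The longest chain containing W7 totals 10 hours.
Slack of W7 = 7 − 5 = 2 hours.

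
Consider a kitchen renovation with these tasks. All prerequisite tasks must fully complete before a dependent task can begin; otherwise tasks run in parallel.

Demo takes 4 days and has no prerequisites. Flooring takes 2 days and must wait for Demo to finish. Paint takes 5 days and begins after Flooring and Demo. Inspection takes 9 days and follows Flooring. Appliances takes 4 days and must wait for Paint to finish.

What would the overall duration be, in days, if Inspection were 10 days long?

16

Baseline: Demo→Flooring→Inspection = 4+2+9 = 15 → 15 days.
Since Inspection is critical, the +1 change carries straight to that chain (now 16 days).
That remains the longest chain; total 16 days.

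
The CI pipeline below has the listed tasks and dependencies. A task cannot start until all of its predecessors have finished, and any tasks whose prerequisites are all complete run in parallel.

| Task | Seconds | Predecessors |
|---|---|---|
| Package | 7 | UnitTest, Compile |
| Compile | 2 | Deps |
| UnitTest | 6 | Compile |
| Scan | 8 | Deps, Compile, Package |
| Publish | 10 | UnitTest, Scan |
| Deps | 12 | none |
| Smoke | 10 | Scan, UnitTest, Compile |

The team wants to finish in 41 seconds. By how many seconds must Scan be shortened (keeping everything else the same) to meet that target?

4

Current finish: 45 seconds; target: 41.
Scan is on every critical path, so each second cut from Scan cuts the finish by one (this holds down to a finish of 38).
Need 45 − 41 = 4 seconds off Scan → Scan becomes 4 seconds, finish becomes 41.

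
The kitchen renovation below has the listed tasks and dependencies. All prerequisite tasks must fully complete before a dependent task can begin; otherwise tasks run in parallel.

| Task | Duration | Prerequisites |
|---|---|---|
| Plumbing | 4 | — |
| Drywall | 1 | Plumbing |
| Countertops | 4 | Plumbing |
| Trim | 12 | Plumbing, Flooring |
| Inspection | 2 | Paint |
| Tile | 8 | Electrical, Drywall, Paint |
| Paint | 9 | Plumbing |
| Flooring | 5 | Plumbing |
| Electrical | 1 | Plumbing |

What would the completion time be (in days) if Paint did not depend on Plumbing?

21

With the dependency in place, Plumbing→Flooring→Trim = 4+5+12 = 21 sets the finish at 21 days.
Without Plumbing→Paint, Paint's earliest start moves from 4 to 0.
New critical path: Plumbing→Flooring→Trim = 4+5+12 = 21 ⇒ 21 days.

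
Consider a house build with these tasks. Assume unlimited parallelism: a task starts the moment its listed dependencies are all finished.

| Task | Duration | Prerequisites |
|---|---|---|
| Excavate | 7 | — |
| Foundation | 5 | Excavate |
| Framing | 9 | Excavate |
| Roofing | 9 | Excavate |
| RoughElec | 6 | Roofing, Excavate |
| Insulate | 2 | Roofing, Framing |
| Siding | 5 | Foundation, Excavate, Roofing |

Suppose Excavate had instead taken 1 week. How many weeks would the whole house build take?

16

Baseline: Excavate→Roofing→RoughElec = 7+9+6 = 22 → 22 weeks.
Since Excavate is critical, the -6 change carries straight to that chain (now 16 weeks).
No other chain overtakes it, so the finish is 16 weeks.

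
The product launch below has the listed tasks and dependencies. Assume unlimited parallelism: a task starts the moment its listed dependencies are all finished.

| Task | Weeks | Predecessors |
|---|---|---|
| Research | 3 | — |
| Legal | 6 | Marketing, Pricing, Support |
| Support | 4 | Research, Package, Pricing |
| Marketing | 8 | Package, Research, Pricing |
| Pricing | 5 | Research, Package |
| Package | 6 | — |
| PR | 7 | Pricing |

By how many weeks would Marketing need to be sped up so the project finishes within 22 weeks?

Current finish: 25 weeks; target: 22.
Marketing is on every critical path, so each week cut from Marketing cuts the finish by one (this holds down to a finish of 21).
Need 25 − 22 = 3 weeks off Marketing → Marketing becomes 5 weeks, finish becomes 22.

3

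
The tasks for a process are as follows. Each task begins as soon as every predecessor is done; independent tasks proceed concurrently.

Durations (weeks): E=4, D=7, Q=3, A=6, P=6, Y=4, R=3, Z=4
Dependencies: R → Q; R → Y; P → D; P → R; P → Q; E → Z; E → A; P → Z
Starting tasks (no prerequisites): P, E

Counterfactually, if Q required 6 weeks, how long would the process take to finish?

15

Baseline: P→R→Y = 6+3+4 = 13 → 13 weeks.
Q is off the critical path — its longest chain is 12 weeks, giving 1 of slack.
Now P→R→Q = 6+3+6 = 15 is longest, so the finish becomes 15 weeks.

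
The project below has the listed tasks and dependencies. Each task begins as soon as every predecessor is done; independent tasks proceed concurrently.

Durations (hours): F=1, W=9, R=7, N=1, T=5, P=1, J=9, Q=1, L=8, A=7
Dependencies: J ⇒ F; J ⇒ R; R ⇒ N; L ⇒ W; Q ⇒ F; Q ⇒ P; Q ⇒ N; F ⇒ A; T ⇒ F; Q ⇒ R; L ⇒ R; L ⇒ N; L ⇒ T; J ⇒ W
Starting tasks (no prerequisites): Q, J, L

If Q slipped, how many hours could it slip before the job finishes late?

12

The longest chain is L→T→F→A = 8+5+1+7 = 21; overall finish 21 hours.
Q finishes as early as 1 and must finish by 13.
So Q can slip 13 − 1 = 12 hours.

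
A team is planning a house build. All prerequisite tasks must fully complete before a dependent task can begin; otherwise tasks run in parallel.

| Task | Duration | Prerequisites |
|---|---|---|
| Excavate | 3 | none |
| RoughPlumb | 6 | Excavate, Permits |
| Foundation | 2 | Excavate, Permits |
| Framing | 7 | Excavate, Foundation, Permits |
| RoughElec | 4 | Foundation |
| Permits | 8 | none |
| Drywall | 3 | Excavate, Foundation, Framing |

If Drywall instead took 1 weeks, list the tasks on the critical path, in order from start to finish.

Permits, Foundation, Framing, Drywall

The binding path is Permits→Foundation→Framing→Drywall = 8+2+7+3 = 20; finish at 20 weeks.
Drywall is on the critical path; changing it to 1 makes that path 18 weeks.
The critical path is still Permits→Foundation→Framing→Drywall; finish is now 18 weeks.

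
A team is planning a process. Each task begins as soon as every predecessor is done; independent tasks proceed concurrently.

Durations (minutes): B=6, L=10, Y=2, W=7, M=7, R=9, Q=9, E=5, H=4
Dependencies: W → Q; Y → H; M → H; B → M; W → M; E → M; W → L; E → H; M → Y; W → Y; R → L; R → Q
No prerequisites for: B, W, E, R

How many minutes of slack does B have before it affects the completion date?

W→M→Y→H = 7+7+2+4 = 20 sets the makespan at 20 minutes.
The longest chain containing B totals 19 minutes.
Float = 20 − 19 = 1.

1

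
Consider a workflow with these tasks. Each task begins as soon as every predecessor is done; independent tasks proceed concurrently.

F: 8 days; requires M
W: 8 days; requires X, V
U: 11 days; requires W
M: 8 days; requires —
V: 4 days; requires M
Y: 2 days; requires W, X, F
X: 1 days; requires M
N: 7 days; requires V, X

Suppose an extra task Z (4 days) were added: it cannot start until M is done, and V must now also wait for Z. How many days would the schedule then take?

35

Originally the schedule takes 31 days.
With Z inserted, V now waits for max(M, Z).
New critical path: M→Z→V→W→U = 8+4+4+8+11 = 35 ⇒ 35 days.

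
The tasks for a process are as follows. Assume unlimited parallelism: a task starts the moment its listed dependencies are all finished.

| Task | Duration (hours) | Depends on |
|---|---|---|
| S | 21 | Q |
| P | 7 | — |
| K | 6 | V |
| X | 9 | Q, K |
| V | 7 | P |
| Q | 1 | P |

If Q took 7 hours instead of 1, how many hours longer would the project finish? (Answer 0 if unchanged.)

As given, the longest chain is P→Q→S = 7+1+21 = 29, so the finish is 29 hours.
Q lies on that path, so at 7 hours the path becomes 35 hours.
No other chain overtakes it, so the finish is 35 hours.
Change in finish: 35 − 29 = +6 hours.

6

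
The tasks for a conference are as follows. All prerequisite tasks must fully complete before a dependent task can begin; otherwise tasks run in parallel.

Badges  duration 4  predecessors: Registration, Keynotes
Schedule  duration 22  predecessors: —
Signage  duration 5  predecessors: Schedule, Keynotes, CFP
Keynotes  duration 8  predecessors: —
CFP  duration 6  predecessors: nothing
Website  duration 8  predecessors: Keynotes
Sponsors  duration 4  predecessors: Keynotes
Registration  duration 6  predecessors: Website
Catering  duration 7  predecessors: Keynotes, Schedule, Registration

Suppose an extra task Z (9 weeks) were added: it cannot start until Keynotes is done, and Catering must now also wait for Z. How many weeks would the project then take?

29

Originally the project takes 29 weeks.
With Z inserted, Catering now waits for max(Keynotes, Schedule, Registration, Z).
New critical path: Schedule→Catering = 22+7 = 29 ⇒ 29 weeks.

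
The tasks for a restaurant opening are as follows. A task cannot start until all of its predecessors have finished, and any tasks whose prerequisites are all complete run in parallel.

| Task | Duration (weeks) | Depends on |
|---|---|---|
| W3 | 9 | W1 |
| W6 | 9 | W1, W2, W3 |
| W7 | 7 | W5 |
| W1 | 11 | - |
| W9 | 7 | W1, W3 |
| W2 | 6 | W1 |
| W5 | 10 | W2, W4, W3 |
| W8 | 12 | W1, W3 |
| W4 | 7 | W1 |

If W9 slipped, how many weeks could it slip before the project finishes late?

10

The longest chain is W1→W3→W5→W7 = 11+9+10+7 = 37; overall finish 37 weeks.
The longest chain containing W9 totals 27 weeks.
Slack of W9 = 30 − 20 = 10 weeks.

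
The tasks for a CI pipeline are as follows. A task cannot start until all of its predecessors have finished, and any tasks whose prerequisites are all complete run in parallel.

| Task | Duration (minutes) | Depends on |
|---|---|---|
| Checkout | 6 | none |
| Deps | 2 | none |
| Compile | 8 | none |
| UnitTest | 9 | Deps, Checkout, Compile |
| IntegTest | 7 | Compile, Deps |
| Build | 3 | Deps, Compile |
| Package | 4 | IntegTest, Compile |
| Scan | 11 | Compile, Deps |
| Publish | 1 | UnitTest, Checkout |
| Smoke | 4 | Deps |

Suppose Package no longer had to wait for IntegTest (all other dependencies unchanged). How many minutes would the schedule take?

19

Before: longest chain Compile→IntegTest→Package = 8+7+4 = 19, finish 19.
Without IntegTest→Package, Package's earliest start moves from 15 to 8.
New critical path: Compile→Scan = 8+11 = 19 ⇒ 19 minutes.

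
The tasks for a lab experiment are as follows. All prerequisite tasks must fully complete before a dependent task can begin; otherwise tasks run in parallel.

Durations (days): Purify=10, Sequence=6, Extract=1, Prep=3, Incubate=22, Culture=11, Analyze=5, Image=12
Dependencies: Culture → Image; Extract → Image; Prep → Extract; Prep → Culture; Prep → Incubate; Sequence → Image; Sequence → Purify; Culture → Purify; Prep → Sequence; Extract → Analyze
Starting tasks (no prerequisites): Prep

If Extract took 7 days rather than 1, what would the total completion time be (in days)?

Critical path before the change: Prep→Culture→Image = 3+11+12 = 26 giving 26 days.
Extract has 10 days of float (longest path through it is 16).
No other chain overtakes it, so the finish is 26 days.

26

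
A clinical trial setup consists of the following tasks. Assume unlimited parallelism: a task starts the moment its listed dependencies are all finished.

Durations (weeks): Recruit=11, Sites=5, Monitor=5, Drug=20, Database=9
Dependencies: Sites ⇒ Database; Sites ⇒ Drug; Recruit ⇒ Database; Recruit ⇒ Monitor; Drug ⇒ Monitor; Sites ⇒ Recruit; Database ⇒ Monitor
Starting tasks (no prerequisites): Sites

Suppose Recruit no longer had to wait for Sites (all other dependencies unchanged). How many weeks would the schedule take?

30

Original critical path: Sites→Recruit→Database→Monitor = 5+11+9+5 = 30 ⇒ 30 weeks.
Without Sites→Recruit, Recruit's earliest start moves from 5 to 0.
After: Sites→Drug→Monitor = 5+20+5 = 30 → 30 weeks.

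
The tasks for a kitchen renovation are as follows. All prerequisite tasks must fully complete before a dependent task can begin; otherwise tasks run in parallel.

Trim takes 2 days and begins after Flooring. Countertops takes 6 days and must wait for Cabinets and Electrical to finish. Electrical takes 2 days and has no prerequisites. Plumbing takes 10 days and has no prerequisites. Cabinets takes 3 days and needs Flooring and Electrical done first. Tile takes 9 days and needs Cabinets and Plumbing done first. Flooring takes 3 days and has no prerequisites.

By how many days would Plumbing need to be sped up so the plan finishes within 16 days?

3

Current finish: 19 days; target: 16.
Plumbing is on every critical path, so each day cut from Plumbing cuts the finish by one (this holds down to a finish of 15).
Need 19 − 16 = 3 days off Plumbing → Plumbing becomes 7 days, finish becomes 16.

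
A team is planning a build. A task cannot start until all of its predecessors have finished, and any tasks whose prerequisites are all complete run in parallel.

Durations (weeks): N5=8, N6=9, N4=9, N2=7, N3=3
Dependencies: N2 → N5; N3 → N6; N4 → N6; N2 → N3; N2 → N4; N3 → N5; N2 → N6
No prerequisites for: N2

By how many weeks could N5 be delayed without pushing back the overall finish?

Critical path: N2→N4→N6 = 7+9+9 = 25, so the finish is 25 weeks.
Longest path through N5: 18 weeks (earliest finish 18, latest finish 25).
So N5 can slip 25 − 18 = 7 weeks.

7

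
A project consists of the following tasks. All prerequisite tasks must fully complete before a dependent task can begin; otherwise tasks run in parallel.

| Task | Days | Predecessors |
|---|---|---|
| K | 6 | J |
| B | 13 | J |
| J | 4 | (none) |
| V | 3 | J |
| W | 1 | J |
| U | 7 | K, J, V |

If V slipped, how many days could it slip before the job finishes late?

J→K→U = 4+6+7 = 17 sets the makespan at 17 days.
The longest chain containing V totals 14 days.
Float = 17 − 14 = 3.

3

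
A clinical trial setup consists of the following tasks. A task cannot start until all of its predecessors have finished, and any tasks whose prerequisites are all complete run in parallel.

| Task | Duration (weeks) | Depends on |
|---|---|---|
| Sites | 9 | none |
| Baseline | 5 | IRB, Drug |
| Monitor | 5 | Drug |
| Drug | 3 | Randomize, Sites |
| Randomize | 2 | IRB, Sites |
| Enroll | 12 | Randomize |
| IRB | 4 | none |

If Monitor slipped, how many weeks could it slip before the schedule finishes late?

4

The longest chain is Sites→Randomize→Enroll = 9+2+12 = 23; overall finish 23 weeks.
The longest chain containing Monitor totals 19 weeks.
So Monitor can slip 23 − 19 = 4 weeks.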